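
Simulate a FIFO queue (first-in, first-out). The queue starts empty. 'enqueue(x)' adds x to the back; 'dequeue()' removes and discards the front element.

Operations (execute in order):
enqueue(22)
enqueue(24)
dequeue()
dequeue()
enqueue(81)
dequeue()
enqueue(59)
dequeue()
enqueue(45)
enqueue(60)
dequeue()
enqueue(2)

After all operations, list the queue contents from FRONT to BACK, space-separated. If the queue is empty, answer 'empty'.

Answer: 60 2

Derivation:
enqueue(22): [22]
enqueue(24): [22, 24]
dequeue(): [24]
dequeue(): []
enqueue(81): [81]
dequeue(): []
enqueue(59): [59]
dequeue(): []
enqueue(45): [45]
enqueue(60): [45, 60]
dequeue(): [60]
enqueue(2): [60, 2]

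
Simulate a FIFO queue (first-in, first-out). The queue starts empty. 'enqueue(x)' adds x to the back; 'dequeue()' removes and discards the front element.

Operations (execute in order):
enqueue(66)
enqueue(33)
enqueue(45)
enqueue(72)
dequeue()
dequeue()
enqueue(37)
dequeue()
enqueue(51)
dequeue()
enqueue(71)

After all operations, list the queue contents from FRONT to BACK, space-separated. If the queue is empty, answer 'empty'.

Answer: 37 51 71

Derivation:
enqueue(66): [66]
enqueue(33): [66, 33]
enqueue(45): [66, 33, 45]
enqueue(72): [66, 33, 45, 72]
dequeue(): [33, 45, 72]
dequeue(): [45, 72]
enqueue(37): [45, 72, 37]
dequeue(): [72, 37]
enqueue(51): [72, 37, 51]
dequeue(): [37, 51]
enqueue(71): [37, 51, 71]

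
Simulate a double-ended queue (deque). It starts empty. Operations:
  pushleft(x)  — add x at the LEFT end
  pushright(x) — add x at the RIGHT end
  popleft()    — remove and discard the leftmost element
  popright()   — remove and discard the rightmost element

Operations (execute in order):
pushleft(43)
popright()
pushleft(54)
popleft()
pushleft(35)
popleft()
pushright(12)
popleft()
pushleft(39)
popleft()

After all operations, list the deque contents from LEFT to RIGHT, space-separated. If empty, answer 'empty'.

Answer: empty

Derivation:
pushleft(43): [43]
popright(): []
pushleft(54): [54]
popleft(): []
pushleft(35): [35]
popleft(): []
pushright(12): [12]
popleft(): []
pushleft(39): [39]
popleft(): []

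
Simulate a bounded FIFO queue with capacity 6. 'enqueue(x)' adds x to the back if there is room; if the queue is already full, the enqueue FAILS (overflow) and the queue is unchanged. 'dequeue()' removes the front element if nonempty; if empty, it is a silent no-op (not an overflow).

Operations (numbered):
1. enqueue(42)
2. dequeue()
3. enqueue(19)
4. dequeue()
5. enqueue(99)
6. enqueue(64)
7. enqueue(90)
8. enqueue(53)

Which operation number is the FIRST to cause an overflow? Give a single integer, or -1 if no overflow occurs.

1. enqueue(42): size=1
2. dequeue(): size=0
3. enqueue(19): size=1
4. dequeue(): size=0
5. enqueue(99): size=1
6. enqueue(64): size=2
7. enqueue(90): size=3
8. enqueue(53): size=4

Answer: -1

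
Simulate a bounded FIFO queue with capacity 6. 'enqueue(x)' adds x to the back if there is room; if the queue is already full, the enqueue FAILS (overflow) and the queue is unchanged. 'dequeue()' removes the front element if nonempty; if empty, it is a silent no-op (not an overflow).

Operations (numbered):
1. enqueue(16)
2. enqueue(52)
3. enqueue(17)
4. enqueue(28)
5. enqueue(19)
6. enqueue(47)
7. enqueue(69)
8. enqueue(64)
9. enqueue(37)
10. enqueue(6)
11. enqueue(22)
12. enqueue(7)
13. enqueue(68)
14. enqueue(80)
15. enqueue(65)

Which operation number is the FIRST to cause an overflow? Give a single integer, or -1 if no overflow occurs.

Answer: 7

Derivation:
1. enqueue(16): size=1
2. enqueue(52): size=2
3. enqueue(17): size=3
4. enqueue(28): size=4
5. enqueue(19): size=5
6. enqueue(47): size=6
7. enqueue(69): size=6=cap → OVERFLOW (fail)
8. enqueue(64): size=6=cap → OVERFLOW (fail)
9. enqueue(37): size=6=cap → OVERFLOW (fail)
10. enqueue(6): size=6=cap → OVERFLOW (fail)
11. enqueue(22): size=6=cap → OVERFLOW (fail)
12. enqueue(7): size=6=cap → OVERFLOW (fail)
13. enqueue(68): size=6=cap → OVERFLOW (fail)
14. enqueue(80): size=6=cap → OVERFLOW (fail)
15. enqueue(65): size=6=cap → OVERFLOW (fail)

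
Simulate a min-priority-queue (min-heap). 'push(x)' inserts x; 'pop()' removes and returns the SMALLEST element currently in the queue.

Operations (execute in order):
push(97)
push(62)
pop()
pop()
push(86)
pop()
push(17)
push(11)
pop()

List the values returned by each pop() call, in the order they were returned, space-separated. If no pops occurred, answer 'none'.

push(97): heap contents = [97]
push(62): heap contents = [62, 97]
pop() → 62: heap contents = [97]
pop() → 97: heap contents = []
push(86): heap contents = [86]
pop() → 86: heap contents = []
push(17): heap contents = [17]
push(11): heap contents = [11, 17]
pop() → 11: heap contents = [17]

Answer: 62 97 86 11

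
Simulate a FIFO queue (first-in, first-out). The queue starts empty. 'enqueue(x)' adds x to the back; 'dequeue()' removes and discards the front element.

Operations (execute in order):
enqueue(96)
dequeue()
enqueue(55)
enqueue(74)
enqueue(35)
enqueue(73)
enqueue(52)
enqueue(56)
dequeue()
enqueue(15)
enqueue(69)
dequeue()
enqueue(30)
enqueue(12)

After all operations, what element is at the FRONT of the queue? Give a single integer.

Answer: 35

Derivation:
enqueue(96): queue = [96]
dequeue(): queue = []
enqueue(55): queue = [55]
enqueue(74): queue = [55, 74]
enqueue(35): queue = [55, 74, 35]
enqueue(73): queue = [55, 74, 35, 73]
enqueue(52): queue = [55, 74, 35, 73, 52]
enqueue(56): queue = [55, 74, 35, 73, 52, 56]
dequeue(): queue = [74, 35, 73, 52, 56]
enqueue(15): queue = [74, 35, 73, 52, 56, 15]
enqueue(69): queue = [74, 35, 73, 52, 56, 15, 69]
dequeue(): queue = [35, 73, 52, 56, 15, 69]
enqueue(30): queue = [35, 73, 52, 56, 15, 69, 30]
enqueue(12): queue = [35, 73, 52, 56, 15, 69, 30, 12]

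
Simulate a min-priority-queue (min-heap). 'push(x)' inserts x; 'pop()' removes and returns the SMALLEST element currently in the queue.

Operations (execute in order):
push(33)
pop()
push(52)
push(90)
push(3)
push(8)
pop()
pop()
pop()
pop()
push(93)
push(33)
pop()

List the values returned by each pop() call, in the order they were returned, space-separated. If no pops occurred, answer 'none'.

Answer: 33 3 8 52 90 33

Derivation:
push(33): heap contents = [33]
pop() → 33: heap contents = []
push(52): heap contents = [52]
push(90): heap contents = [52, 90]
push(3): heap contents = [3, 52, 90]
push(8): heap contents = [3, 8, 52, 90]
pop() → 3: heap contents = [8, 52, 90]
pop() → 8: heap contents = [52, 90]
pop() → 52: heap contents = [90]
pop() → 90: heap contents = []
push(93): heap contents = [93]
push(33): heap contents = [33, 93]
pop() → 33: heap contents = [93]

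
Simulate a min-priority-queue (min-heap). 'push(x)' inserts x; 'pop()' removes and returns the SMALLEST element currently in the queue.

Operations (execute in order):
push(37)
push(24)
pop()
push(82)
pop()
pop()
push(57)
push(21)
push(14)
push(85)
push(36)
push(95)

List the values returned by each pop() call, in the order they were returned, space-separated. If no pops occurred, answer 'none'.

Answer: 24 37 82

Derivation:
push(37): heap contents = [37]
push(24): heap contents = [24, 37]
pop() → 24: heap contents = [37]
push(82): heap contents = [37, 82]
pop() → 37: heap contents = [82]
pop() → 82: heap contents = []
push(57): heap contents = [57]
push(21): heap contents = [21, 57]
push(14): heap contents = [14, 21, 57]
push(85): heap contents = [14, 21, 57, 85]
push(36): heap contents = [14, 21, 36, 57, 85]
push(95): heap contents = [14, 21, 36, 57, 85, 95]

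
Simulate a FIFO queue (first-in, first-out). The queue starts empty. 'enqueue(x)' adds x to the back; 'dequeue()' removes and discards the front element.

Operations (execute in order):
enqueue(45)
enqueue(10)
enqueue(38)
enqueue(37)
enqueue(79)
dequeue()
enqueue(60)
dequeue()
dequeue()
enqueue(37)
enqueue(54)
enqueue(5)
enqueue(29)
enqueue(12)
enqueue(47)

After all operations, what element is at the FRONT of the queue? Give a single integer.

enqueue(45): queue = [45]
enqueue(10): queue = [45, 10]
enqueue(38): queue = [45, 10, 38]
enqueue(37): queue = [45, 10, 38, 37]
enqueue(79): queue = [45, 10, 38, 37, 79]
dequeue(): queue = [10, 38, 37, 79]
enqueue(60): queue = [10, 38, 37, 79, 60]
dequeue(): queue = [38, 37, 79, 60]
dequeue(): queue = [37, 79, 60]
enqueue(37): queue = [37, 79, 60, 37]
enqueue(54): queue = [37, 79, 60, 37, 54]
enqueue(5): queue = [37, 79, 60, 37, 54, 5]
enqueue(29): queue = [37, 79, 60, 37, 54, 5, 29]
enqueue(12): queue = [37, 79, 60, 37, 54, 5, 29, 12]
enqueue(47): queue = [37, 79, 60, 37, 54, 5, 29, 12, 47]

Answer: 37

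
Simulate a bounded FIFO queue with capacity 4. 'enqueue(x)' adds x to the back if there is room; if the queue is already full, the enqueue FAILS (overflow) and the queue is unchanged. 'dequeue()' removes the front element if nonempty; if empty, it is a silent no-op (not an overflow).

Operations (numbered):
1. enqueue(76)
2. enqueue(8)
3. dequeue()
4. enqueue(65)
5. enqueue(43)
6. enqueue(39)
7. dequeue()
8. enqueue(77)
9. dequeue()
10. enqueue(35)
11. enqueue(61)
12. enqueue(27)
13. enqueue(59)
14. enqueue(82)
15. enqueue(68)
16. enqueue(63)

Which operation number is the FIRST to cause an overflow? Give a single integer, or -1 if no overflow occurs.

Answer: 11

Derivation:
1. enqueue(76): size=1
2. enqueue(8): size=2
3. dequeue(): size=1
4. enqueue(65): size=2
5. enqueue(43): size=3
6. enqueue(39): size=4
7. dequeue(): size=3
8. enqueue(77): size=4
9. dequeue(): size=3
10. enqueue(35): size=4
11. enqueue(61): size=4=cap → OVERFLOW (fail)
12. enqueue(27): size=4=cap → OVERFLOW (fail)
13. enqueue(59): size=4=cap → OVERFLOW (fail)
14. enqueue(82): size=4=cap → OVERFLOW (fail)
15. enqueue(68): size=4=cap → OVERFLOW (fail)
16. enqueue(63): size=4=cap → OVERFLOW (fail)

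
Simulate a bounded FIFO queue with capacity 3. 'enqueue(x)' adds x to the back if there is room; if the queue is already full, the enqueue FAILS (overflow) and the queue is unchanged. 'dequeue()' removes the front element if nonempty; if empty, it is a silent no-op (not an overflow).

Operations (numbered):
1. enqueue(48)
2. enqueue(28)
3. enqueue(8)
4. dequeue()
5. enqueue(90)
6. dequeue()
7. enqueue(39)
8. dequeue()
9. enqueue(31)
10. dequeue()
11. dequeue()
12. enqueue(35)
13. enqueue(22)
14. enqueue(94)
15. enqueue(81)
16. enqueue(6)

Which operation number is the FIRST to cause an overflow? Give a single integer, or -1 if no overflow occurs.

1. enqueue(48): size=1
2. enqueue(28): size=2
3. enqueue(8): size=3
4. dequeue(): size=2
5. enqueue(90): size=3
6. dequeue(): size=2
7. enqueue(39): size=3
8. dequeue(): size=2
9. enqueue(31): size=3
10. dequeue(): size=2
11. dequeue(): size=1
12. enqueue(35): size=2
13. enqueue(22): size=3
14. enqueue(94): size=3=cap → OVERFLOW (fail)
15. enqueue(81): size=3=cap → OVERFLOW (fail)
16. enqueue(6): size=3=cap → OVERFLOW (fail)

Answer: 14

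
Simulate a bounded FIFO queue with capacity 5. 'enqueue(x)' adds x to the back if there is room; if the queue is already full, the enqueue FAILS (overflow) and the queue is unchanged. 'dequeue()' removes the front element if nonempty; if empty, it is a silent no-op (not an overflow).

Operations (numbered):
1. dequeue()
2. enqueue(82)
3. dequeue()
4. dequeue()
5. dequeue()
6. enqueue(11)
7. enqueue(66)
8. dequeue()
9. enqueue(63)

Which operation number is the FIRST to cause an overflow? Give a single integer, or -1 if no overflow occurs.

Answer: -1

Derivation:
1. dequeue(): empty, no-op, size=0
2. enqueue(82): size=1
3. dequeue(): size=0
4. dequeue(): empty, no-op, size=0
5. dequeue(): empty, no-op, size=0
6. enqueue(11): size=1
7. enqueue(66): size=2
8. dequeue(): size=1
9. enqueue(63): size=2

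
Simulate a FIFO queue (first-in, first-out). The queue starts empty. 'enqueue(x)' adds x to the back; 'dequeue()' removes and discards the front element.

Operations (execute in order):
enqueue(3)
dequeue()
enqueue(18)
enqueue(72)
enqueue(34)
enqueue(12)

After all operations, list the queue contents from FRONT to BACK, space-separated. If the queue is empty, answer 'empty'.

enqueue(3): [3]
dequeue(): []
enqueue(18): [18]
enqueue(72): [18, 72]
enqueue(34): [18, 72, 34]
enqueue(12): [18, 72, 34, 12]

Answer: 18 72 34 12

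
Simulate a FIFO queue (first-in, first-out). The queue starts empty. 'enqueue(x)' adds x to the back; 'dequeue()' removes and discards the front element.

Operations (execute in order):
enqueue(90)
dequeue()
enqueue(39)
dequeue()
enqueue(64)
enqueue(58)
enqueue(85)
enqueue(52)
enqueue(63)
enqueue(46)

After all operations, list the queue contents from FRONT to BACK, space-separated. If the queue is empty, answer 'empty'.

enqueue(90): [90]
dequeue(): []
enqueue(39): [39]
dequeue(): []
enqueue(64): [64]
enqueue(58): [64, 58]
enqueue(85): [64, 58, 85]
enqueue(52): [64, 58, 85, 52]
enqueue(63): [64, 58, 85, 52, 63]
enqueue(46): [64, 58, 85, 52, 63, 46]

Answer: 64 58 85 52 63 46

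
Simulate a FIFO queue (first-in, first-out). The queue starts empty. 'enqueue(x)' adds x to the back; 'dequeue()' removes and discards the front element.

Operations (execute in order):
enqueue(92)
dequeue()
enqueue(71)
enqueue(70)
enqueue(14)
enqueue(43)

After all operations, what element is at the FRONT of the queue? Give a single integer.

enqueue(92): queue = [92]
dequeue(): queue = []
enqueue(71): queue = [71]
enqueue(70): queue = [71, 70]
enqueue(14): queue = [71, 70, 14]
enqueue(43): queue = [71, 70, 14, 43]

Answer: 71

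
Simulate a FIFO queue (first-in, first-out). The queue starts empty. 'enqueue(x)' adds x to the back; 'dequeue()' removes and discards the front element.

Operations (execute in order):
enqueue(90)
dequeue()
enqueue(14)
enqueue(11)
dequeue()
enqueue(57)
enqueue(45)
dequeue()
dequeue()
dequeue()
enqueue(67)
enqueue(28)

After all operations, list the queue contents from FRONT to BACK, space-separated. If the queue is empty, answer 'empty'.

Answer: 67 28

Derivation:
enqueue(90): [90]
dequeue(): []
enqueue(14): [14]
enqueue(11): [14, 11]
dequeue(): [11]
enqueue(57): [11, 57]
enqueue(45): [11, 57, 45]
dequeue(): [57, 45]
dequeue(): [45]
dequeue(): []
enqueue(67): [67]
enqueue(28): [67, 28]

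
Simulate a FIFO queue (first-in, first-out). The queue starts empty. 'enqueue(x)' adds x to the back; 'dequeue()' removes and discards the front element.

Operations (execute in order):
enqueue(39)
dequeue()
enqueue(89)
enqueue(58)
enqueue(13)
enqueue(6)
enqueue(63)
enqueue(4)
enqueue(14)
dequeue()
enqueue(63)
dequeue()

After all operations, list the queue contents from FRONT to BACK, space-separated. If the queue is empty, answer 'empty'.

enqueue(39): [39]
dequeue(): []
enqueue(89): [89]
enqueue(58): [89, 58]
enqueue(13): [89, 58, 13]
enqueue(6): [89, 58, 13, 6]
enqueue(63): [89, 58, 13, 6, 63]
enqueue(4): [89, 58, 13, 6, 63, 4]
enqueue(14): [89, 58, 13, 6, 63, 4, 14]
dequeue(): [58, 13, 6, 63, 4, 14]
enqueue(63): [58, 13, 6, 63, 4, 14, 63]
dequeue(): [13, 6, 63, 4, 14, 63]

Answer: 13 6 63 4 14 63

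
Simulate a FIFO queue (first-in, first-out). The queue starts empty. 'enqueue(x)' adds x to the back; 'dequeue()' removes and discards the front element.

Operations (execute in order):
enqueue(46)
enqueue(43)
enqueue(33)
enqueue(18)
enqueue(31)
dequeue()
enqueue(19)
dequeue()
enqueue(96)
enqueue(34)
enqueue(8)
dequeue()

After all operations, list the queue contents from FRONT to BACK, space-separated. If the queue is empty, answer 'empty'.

Answer: 18 31 19 96 34 8

Derivation:
enqueue(46): [46]
enqueue(43): [46, 43]
enqueue(33): [46, 43, 33]
enqueue(18): [46, 43, 33, 18]
enqueue(31): [46, 43, 33, 18, 31]
dequeue(): [43, 33, 18, 31]
enqueue(19): [43, 33, 18, 31, 19]
dequeue(): [33, 18, 31, 19]
enqueue(96): [33, 18, 31, 19, 96]
enqueue(34): [33, 18, 31, 19, 96, 34]
enqueue(8): [33, 18, 31, 19, 96, 34, 8]
dequeue(): [18, 31, 19, 96, 34, 8]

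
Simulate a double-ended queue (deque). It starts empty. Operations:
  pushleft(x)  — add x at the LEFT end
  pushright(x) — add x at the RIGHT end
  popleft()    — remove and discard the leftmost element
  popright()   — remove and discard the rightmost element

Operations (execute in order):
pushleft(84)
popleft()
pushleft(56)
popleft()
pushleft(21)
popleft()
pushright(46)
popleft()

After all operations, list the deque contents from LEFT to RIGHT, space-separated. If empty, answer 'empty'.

pushleft(84): [84]
popleft(): []
pushleft(56): [56]
popleft(): []
pushleft(21): [21]
popleft(): []
pushright(46): [46]
popleft(): []

Answer: empty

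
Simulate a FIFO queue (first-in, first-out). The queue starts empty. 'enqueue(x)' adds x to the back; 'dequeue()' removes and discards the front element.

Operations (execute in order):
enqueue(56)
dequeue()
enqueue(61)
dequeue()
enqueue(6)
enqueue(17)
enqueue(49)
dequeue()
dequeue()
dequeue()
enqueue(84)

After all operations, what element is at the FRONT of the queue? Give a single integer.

Answer: 84

Derivation:
enqueue(56): queue = [56]
dequeue(): queue = []
enqueue(61): queue = [61]
dequeue(): queue = []
enqueue(6): queue = [6]
enqueue(17): queue = [6, 17]
enqueue(49): queue = [6, 17, 49]
dequeue(): queue = [17, 49]
dequeue(): queue = [49]
dequeue(): queue = []
enqueue(84): queue = [84]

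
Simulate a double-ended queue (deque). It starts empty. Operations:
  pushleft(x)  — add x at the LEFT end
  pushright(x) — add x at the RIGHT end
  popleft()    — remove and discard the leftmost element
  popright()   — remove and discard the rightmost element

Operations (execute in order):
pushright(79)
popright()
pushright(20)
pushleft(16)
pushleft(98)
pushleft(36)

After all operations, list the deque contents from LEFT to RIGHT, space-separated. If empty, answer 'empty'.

Answer: 36 98 16 20

Derivation:
pushright(79): [79]
popright(): []
pushright(20): [20]
pushleft(16): [16, 20]
pushleft(98): [98, 16, 20]
pushleft(36): [36, 98, 16, 20]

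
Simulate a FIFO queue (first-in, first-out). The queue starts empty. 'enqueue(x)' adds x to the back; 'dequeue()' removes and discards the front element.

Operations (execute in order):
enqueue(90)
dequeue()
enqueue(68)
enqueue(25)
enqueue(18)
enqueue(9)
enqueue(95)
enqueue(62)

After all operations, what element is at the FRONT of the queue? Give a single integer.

enqueue(90): queue = [90]
dequeue(): queue = []
enqueue(68): queue = [68]
enqueue(25): queue = [68, 25]
enqueue(18): queue = [68, 25, 18]
enqueue(9): queue = [68, 25, 18, 9]
enqueue(95): queue = [68, 25, 18, 9, 95]
enqueue(62): queue = [68, 25, 18, 9, 95, 62]

Answer: 68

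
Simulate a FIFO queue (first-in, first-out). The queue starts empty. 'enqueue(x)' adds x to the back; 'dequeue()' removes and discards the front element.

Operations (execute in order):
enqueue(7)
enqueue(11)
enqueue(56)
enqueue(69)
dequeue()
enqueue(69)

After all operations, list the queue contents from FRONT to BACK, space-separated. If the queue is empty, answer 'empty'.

Answer: 11 56 69 69

Derivation:
enqueue(7): [7]
enqueue(11): [7, 11]
enqueue(56): [7, 11, 56]
enqueue(69): [7, 11, 56, 69]
dequeue(): [11, 56, 69]
enqueue(69): [11, 56, 69, 69]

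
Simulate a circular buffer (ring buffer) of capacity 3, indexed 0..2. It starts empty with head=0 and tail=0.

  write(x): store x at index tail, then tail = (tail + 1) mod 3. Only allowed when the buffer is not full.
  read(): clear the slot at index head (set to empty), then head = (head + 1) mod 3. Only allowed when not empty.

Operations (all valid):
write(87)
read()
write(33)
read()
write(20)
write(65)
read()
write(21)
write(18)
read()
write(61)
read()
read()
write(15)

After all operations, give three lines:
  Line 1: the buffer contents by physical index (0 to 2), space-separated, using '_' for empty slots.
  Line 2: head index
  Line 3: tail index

Answer: 61 15 _
0
2

Derivation:
write(87): buf=[87 _ _], head=0, tail=1, size=1
read(): buf=[_ _ _], head=1, tail=1, size=0
write(33): buf=[_ 33 _], head=1, tail=2, size=1
read(): buf=[_ _ _], head=2, tail=2, size=0
write(20): buf=[_ _ 20], head=2, tail=0, size=1
write(65): buf=[65 _ 20], head=2, tail=1, size=2
read(): buf=[65 _ _], head=0, tail=1, size=1
write(21): buf=[65 21 _], head=0, tail=2, size=2
write(18): buf=[65 21 18], head=0, tail=0, size=3
read(): buf=[_ 21 18], head=1, tail=0, size=2
write(61): buf=[61 21 18], head=1, tail=1, size=3
read(): buf=[61 _ 18], head=2, tail=1, size=2
read(): buf=[61 _ _], head=0, tail=1, size=1
write(15): buf=[61 15 _], head=0, tail=2, size=2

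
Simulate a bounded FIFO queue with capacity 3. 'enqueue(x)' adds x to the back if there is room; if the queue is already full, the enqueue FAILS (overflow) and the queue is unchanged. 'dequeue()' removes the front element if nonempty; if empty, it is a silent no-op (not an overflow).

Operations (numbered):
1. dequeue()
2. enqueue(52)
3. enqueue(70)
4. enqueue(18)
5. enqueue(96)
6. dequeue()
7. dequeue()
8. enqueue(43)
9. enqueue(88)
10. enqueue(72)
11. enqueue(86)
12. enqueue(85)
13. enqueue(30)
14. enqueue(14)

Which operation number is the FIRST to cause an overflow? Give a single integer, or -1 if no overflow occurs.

Answer: 5

Derivation:
1. dequeue(): empty, no-op, size=0
2. enqueue(52): size=1
3. enqueue(70): size=2
4. enqueue(18): size=3
5. enqueue(96): size=3=cap → OVERFLOW (fail)
6. dequeue(): size=2
7. dequeue(): size=1
8. enqueue(43): size=2
9. enqueue(88): size=3
10. enqueue(72): size=3=cap → OVERFLOW (fail)
11. enqueue(86): size=3=cap → OVERFLOW (fail)
12. enqueue(85): size=3=cap → OVERFLOW (fail)
13. enqueue(30): size=3=cap → OVERFLOW (fail)
14. enqueue(14): size=3=cap → OVERFLOW (fail)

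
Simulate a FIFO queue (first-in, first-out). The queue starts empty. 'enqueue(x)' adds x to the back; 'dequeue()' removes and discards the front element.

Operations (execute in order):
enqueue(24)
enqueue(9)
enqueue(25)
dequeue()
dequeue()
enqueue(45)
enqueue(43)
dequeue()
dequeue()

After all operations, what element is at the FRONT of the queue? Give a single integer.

Answer: 43

Derivation:
enqueue(24): queue = [24]
enqueue(9): queue = [24, 9]
enqueue(25): queue = [24, 9, 25]
dequeue(): queue = [9, 25]
dequeue(): queue = [25]
enqueue(45): queue = [25, 45]
enqueue(43): queue = [25, 45, 43]
dequeue(): queue = [45, 43]
dequeue(): queue = [43]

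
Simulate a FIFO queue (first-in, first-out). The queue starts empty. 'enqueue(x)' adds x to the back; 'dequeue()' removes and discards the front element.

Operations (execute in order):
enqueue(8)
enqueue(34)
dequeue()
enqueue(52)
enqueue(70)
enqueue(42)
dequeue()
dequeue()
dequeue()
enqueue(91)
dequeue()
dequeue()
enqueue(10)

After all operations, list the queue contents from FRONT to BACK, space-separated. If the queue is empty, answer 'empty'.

Answer: 10

Derivation:
enqueue(8): [8]
enqueue(34): [8, 34]
dequeue(): [34]
enqueue(52): [34, 52]
enqueue(70): [34, 52, 70]
enqueue(42): [34, 52, 70, 42]
dequeue(): [52, 70, 42]
dequeue(): [70, 42]
dequeue(): [42]
enqueue(91): [42, 91]
dequeue(): [91]
dequeue(): []
enqueue(10): [10]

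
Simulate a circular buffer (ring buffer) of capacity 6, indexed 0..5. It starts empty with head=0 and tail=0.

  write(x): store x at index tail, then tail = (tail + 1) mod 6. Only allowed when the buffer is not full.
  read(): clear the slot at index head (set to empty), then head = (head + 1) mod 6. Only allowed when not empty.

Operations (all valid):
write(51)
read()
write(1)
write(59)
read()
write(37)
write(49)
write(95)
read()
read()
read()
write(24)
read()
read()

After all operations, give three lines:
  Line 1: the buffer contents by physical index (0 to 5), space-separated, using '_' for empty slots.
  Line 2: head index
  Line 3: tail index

Answer: _ _ _ _ _ _
1
1

Derivation:
write(51): buf=[51 _ _ _ _ _], head=0, tail=1, size=1
read(): buf=[_ _ _ _ _ _], head=1, tail=1, size=0
write(1): buf=[_ 1 _ _ _ _], head=1, tail=2, size=1
write(59): buf=[_ 1 59 _ _ _], head=1, tail=3, size=2
read(): buf=[_ _ 59 _ _ _], head=2, tail=3, size=1
write(37): buf=[_ _ 59 37 _ _], head=2, tail=4, size=2
write(49): buf=[_ _ 59 37 49 _], head=2, tail=5, size=3
write(95): buf=[_ _ 59 37 49 95], head=2, tail=0, size=4
read(): buf=[_ _ _ 37 49 95], head=3, tail=0, size=3
read(): buf=[_ _ _ _ 49 95], head=4, tail=0, size=2
read(): buf=[_ _ _ _ _ 95], head=5, tail=0, size=1
write(24): buf=[24 _ _ _ _ 95], head=5, tail=1, size=2
read(): buf=[24 _ _ _ _ _], head=0, tail=1, size=1
read(): buf=[_ _ _ _ _ _], head=1, tail=1, size=0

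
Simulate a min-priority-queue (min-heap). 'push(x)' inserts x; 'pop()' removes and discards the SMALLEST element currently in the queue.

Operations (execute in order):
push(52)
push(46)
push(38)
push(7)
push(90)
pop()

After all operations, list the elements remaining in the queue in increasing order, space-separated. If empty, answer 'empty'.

push(52): heap contents = [52]
push(46): heap contents = [46, 52]
push(38): heap contents = [38, 46, 52]
push(7): heap contents = [7, 38, 46, 52]
push(90): heap contents = [7, 38, 46, 52, 90]
pop() → 7: heap contents = [38, 46, 52, 90]

Answer: 38 46 52 90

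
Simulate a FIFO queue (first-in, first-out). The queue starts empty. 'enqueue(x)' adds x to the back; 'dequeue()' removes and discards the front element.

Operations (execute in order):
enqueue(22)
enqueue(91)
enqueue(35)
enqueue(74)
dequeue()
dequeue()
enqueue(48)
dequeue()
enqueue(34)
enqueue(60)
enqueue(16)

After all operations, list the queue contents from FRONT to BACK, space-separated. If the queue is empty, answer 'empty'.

Answer: 74 48 34 60 16

Derivation:
enqueue(22): [22]
enqueue(91): [22, 91]
enqueue(35): [22, 91, 35]
enqueue(74): [22, 91, 35, 74]
dequeue(): [91, 35, 74]
dequeue(): [35, 74]
enqueue(48): [35, 74, 48]
dequeue(): [74, 48]
enqueue(34): [74, 48, 34]
enqueue(60): [74, 48, 34, 60]
enqueue(16): [74, 48, 34, 60, 16]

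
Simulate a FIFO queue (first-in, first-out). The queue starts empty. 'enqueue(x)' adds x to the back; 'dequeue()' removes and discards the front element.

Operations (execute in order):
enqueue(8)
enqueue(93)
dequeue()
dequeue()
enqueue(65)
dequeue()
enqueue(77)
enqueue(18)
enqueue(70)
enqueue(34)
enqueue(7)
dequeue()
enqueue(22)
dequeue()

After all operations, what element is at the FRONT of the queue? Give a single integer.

Answer: 70

Derivation:
enqueue(8): queue = [8]
enqueue(93): queue = [8, 93]
dequeue(): queue = [93]
dequeue(): queue = []
enqueue(65): queue = [65]
dequeue(): queue = []
enqueue(77): queue = [77]
enqueue(18): queue = [77, 18]
enqueue(70): queue = [77, 18, 70]
enqueue(34): queue = [77, 18, 70, 34]
enqueue(7): queue = [77, 18, 70, 34, 7]
dequeue(): queue = [18, 70, 34, 7]
enqueue(22): queue = [18, 70, 34, 7, 22]
dequeue(): queue = [70, 34, 7, 22]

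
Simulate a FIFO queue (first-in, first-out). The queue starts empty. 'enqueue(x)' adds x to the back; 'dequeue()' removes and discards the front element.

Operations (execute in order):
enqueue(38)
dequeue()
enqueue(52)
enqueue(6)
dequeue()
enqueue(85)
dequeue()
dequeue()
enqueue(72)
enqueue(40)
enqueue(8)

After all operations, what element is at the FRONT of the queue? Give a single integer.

enqueue(38): queue = [38]
dequeue(): queue = []
enqueue(52): queue = [52]
enqueue(6): queue = [52, 6]
dequeue(): queue = [6]
enqueue(85): queue = [6, 85]
dequeue(): queue = [85]
dequeue(): queue = []
enqueue(72): queue = [72]
enqueue(40): queue = [72, 40]
enqueue(8): queue = [72, 40, 8]

Answer: 72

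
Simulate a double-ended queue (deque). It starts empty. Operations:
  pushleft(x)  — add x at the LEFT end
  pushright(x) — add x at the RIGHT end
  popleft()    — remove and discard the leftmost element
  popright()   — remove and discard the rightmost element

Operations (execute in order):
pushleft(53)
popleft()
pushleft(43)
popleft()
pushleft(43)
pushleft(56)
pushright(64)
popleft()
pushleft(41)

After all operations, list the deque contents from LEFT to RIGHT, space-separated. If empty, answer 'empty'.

Answer: 41 43 64

Derivation:
pushleft(53): [53]
popleft(): []
pushleft(43): [43]
popleft(): []
pushleft(43): [43]
pushleft(56): [56, 43]
pushright(64): [56, 43, 64]
popleft(): [43, 64]
pushleft(41): [41, 43, 64]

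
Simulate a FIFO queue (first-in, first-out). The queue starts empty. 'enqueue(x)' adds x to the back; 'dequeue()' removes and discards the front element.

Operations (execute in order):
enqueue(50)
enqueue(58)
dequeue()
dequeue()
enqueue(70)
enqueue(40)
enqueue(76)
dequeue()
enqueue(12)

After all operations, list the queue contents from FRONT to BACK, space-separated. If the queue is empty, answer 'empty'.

enqueue(50): [50]
enqueue(58): [50, 58]
dequeue(): [58]
dequeue(): []
enqueue(70): [70]
enqueue(40): [70, 40]
enqueue(76): [70, 40, 76]
dequeue(): [40, 76]
enqueue(12): [40, 76, 12]

Answer: 40 76 12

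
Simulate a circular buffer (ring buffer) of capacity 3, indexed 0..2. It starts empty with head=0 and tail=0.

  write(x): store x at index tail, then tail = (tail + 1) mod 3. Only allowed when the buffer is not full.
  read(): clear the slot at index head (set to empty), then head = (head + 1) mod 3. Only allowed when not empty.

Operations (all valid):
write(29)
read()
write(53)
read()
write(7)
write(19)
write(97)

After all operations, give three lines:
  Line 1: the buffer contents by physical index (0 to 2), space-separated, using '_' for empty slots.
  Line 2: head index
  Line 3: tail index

Answer: 19 97 7
2
2

Derivation:
write(29): buf=[29 _ _], head=0, tail=1, size=1
read(): buf=[_ _ _], head=1, tail=1, size=0
write(53): buf=[_ 53 _], head=1, tail=2, size=1
read(): buf=[_ _ _], head=2, tail=2, size=0
write(7): buf=[_ _ 7], head=2, tail=0, size=1
write(19): buf=[19 _ 7], head=2, tail=1, size=2
write(97): buf=[19 97 7], head=2, tail=2, size=3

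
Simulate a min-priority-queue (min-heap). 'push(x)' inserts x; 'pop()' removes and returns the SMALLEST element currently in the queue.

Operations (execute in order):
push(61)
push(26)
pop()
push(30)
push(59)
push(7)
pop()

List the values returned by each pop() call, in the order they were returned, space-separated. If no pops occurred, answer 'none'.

push(61): heap contents = [61]
push(26): heap contents = [26, 61]
pop() → 26: heap contents = [61]
push(30): heap contents = [30, 61]
push(59): heap contents = [30, 59, 61]
push(7): heap contents = [7, 30, 59, 61]
pop() → 7: heap contents = [30, 59, 61]

Answer: 26 7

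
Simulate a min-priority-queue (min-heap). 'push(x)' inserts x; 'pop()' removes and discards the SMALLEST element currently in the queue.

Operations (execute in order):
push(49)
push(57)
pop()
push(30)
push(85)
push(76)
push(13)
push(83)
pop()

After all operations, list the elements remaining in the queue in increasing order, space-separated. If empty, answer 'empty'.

Answer: 30 57 76 83 85

Derivation:
push(49): heap contents = [49]
push(57): heap contents = [49, 57]
pop() → 49: heap contents = [57]
push(30): heap contents = [30, 57]
push(85): heap contents = [30, 57, 85]
push(76): heap contents = [30, 57, 76, 85]
push(13): heap contents = [13, 30, 57, 76, 85]
push(83): heap contents = [13, 30, 57, 76, 83, 85]
pop() → 13: heap contents = [30, 57, 76, 83, 85]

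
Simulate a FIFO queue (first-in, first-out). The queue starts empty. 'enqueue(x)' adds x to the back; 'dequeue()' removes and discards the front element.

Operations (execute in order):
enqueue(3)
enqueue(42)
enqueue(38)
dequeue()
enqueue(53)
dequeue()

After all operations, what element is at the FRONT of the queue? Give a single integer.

Answer: 38

Derivation:
enqueue(3): queue = [3]
enqueue(42): queue = [3, 42]
enqueue(38): queue = [3, 42, 38]
dequeue(): queue = [42, 38]
enqueue(53): queue = [42, 38, 53]
dequeue(): queue = [38, 53]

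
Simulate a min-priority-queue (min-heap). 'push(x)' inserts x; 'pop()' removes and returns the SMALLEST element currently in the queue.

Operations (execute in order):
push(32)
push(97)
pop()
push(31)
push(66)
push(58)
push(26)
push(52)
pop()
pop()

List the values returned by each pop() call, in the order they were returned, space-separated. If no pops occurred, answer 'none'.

Answer: 32 26 31

Derivation:
push(32): heap contents = [32]
push(97): heap contents = [32, 97]
pop() → 32: heap contents = [97]
push(31): heap contents = [31, 97]
push(66): heap contents = [31, 66, 97]
push(58): heap contents = [31, 58, 66, 97]
push(26): heap contents = [26, 31, 58, 66, 97]
push(52): heap contents = [26, 31, 52, 58, 66, 97]
pop() → 26: heap contents = [31, 52, 58, 66, 97]
pop() → 31: heap contents = [52, 58, 66, 97]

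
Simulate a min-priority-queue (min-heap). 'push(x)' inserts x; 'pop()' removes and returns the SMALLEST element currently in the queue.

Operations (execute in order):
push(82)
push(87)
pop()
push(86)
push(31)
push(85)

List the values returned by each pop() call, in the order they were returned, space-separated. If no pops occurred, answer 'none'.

Answer: 82

Derivation:
push(82): heap contents = [82]
push(87): heap contents = [82, 87]
pop() → 82: heap contents = [87]
push(86): heap contents = [86, 87]
push(31): heap contents = [31, 86, 87]
push(85): heap contents = [31, 85, 86, 87]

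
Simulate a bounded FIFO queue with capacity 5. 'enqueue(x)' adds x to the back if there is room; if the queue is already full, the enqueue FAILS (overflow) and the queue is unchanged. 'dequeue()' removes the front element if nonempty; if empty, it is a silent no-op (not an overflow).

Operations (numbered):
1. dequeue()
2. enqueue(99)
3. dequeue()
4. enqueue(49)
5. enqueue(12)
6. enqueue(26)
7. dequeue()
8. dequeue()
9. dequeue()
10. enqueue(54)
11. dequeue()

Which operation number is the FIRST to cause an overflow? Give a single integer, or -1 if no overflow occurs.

1. dequeue(): empty, no-op, size=0
2. enqueue(99): size=1
3. dequeue(): size=0
4. enqueue(49): size=1
5. enqueue(12): size=2
6. enqueue(26): size=3
7. dequeue(): size=2
8. dequeue(): size=1
9. dequeue(): size=0
10. enqueue(54): size=1
11. dequeue(): size=0

Answer: -1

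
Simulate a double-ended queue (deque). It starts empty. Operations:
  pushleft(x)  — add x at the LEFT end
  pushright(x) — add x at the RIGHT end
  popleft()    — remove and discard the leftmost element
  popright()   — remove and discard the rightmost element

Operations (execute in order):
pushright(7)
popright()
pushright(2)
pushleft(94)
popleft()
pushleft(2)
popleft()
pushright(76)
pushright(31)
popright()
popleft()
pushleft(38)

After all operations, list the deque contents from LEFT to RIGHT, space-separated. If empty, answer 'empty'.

pushright(7): [7]
popright(): []
pushright(2): [2]
pushleft(94): [94, 2]
popleft(): [2]
pushleft(2): [2, 2]
popleft(): [2]
pushright(76): [2, 76]
pushright(31): [2, 76, 31]
popright(): [2, 76]
popleft(): [76]
pushleft(38): [38, 76]

Answer: 38 76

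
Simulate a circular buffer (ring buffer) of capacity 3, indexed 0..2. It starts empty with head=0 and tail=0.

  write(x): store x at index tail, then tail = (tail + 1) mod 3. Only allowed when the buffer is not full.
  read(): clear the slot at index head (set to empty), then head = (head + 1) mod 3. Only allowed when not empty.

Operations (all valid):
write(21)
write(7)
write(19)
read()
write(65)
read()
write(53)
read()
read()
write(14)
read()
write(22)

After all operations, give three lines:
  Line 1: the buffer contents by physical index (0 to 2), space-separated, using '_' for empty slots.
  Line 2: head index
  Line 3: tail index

Answer: 22 _ 14
2
1

Derivation:
write(21): buf=[21 _ _], head=0, tail=1, size=1
write(7): buf=[21 7 _], head=0, tail=2, size=2
write(19): buf=[21 7 19], head=0, tail=0, size=3
read(): buf=[_ 7 19], head=1, tail=0, size=2
write(65): buf=[65 7 19], head=1, tail=1, size=3
read(): buf=[65 _ 19], head=2, tail=1, size=2
write(53): buf=[65 53 19], head=2, tail=2, size=3
read(): buf=[65 53 _], head=0, tail=2, size=2
read(): buf=[_ 53 _], head=1, tail=2, size=1
write(14): buf=[_ 53 14], head=1, tail=0, size=2
read(): buf=[_ _ 14], head=2, tail=0, size=1
write(22): buf=[22 _ 14], head=2, tail=1, size=2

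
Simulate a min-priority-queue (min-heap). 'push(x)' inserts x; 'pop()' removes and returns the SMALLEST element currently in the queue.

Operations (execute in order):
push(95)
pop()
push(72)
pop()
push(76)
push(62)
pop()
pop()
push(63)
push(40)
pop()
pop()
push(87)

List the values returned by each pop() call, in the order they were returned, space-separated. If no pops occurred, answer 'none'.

push(95): heap contents = [95]
pop() → 95: heap contents = []
push(72): heap contents = [72]
pop() → 72: heap contents = []
push(76): heap contents = [76]
push(62): heap contents = [62, 76]
pop() → 62: heap contents = [76]
pop() → 76: heap contents = []
push(63): heap contents = [63]
push(40): heap contents = [40, 63]
pop() → 40: heap contents = [63]
pop() → 63: heap contents = []
push(87): heap contents = [87]

Answer: 95 72 62 76 40 63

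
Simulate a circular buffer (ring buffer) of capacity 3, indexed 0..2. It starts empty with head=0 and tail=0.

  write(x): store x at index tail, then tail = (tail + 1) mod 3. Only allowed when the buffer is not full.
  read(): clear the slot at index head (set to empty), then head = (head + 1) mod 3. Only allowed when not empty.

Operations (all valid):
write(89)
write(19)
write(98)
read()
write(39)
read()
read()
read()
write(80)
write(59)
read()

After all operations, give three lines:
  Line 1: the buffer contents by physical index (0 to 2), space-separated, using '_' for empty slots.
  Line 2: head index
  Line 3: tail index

write(89): buf=[89 _ _], head=0, tail=1, size=1
write(19): buf=[89 19 _], head=0, tail=2, size=2
write(98): buf=[89 19 98], head=0, tail=0, size=3
read(): buf=[_ 19 98], head=1, tail=0, size=2
write(39): buf=[39 19 98], head=1, tail=1, size=3
read(): buf=[39 _ 98], head=2, tail=1, size=2
read(): buf=[39 _ _], head=0, tail=1, size=1
read(): buf=[_ _ _], head=1, tail=1, size=0
write(80): buf=[_ 80 _], head=1, tail=2, size=1
write(59): buf=[_ 80 59], head=1, tail=0, size=2
read(): buf=[_ _ 59], head=2, tail=0, size=1

Answer: _ _ 59
2
0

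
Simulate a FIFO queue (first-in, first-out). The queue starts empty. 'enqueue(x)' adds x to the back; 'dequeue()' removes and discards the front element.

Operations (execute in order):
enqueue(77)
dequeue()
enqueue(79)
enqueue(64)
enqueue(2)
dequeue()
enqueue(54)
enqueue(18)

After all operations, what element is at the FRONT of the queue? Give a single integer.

Answer: 64

Derivation:
enqueue(77): queue = [77]
dequeue(): queue = []
enqueue(79): queue = [79]
enqueue(64): queue = [79, 64]
enqueue(2): queue = [79, 64, 2]
dequeue(): queue = [64, 2]
enqueue(54): queue = [64, 2, 54]
enqueue(18): queue = [64, 2, 54, 18]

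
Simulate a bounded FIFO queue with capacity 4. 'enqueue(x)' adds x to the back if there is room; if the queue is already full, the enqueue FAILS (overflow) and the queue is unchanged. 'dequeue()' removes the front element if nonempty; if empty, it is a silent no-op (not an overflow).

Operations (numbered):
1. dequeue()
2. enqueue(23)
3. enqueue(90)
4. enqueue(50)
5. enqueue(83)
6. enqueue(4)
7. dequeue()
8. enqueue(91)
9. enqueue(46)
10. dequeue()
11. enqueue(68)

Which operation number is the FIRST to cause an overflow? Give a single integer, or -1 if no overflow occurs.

Answer: 6

Derivation:
1. dequeue(): empty, no-op, size=0
2. enqueue(23): size=1
3. enqueue(90): size=2
4. enqueue(50): size=3
5. enqueue(83): size=4
6. enqueue(4): size=4=cap → OVERFLOW (fail)
7. dequeue(): size=3
8. enqueue(91): size=4
9. enqueue(46): size=4=cap → OVERFLOW (fail)
10. dequeue(): size=3
11. enqueue(68): size=4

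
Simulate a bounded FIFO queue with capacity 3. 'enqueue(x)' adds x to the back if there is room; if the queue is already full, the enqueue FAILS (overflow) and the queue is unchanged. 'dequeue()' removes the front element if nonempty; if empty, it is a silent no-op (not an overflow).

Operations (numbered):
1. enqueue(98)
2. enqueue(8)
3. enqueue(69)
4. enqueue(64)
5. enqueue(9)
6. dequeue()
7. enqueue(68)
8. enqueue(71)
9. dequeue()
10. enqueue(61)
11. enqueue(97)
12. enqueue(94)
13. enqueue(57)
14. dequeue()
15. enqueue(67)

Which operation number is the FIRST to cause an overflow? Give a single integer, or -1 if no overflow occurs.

Answer: 4

Derivation:
1. enqueue(98): size=1
2. enqueue(8): size=2
3. enqueue(69): size=3
4. enqueue(64): size=3=cap → OVERFLOW (fail)
5. enqueue(9): size=3=cap → OVERFLOW (fail)
6. dequeue(): size=2
7. enqueue(68): size=3
8. enqueue(71): size=3=cap → OVERFLOW (fail)
9. dequeue(): size=2
10. enqueue(61): size=3
11. enqueue(97): size=3=cap → OVERFLOW (fail)
12. enqueue(94): size=3=cap → OVERFLOW (fail)
13. enqueue(57): size=3=cap → OVERFLOW (fail)
14. dequeue(): size=2
15. enqueue(67): size=3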